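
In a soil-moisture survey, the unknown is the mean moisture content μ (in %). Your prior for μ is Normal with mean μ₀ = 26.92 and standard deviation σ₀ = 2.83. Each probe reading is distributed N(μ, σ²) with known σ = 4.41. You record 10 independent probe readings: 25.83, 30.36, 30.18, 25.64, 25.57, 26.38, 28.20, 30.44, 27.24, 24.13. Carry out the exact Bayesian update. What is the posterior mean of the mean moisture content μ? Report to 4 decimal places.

For Normal data with known variance σ², a Normal(μ₀, σ₀²) prior on μ is conjugate. Posterior precision = 1/σ₀² + n/σ²; posterior mean is the precision-weighted average of μ₀ and x̄.
Σxᵢ = 25.83 + 30.36 + 30.18 + 25.64 + 25.57 + 26.38 + 28.20 + 30.44 + 27.24 + 24.13 = 273.97, so n·x̄ = 273.97.
σ₀² = 2.83² = 8.0089, σ² = 4.41² = 19.4481; σ² + n·σ₀² = 19.4481 + 10·8.0089 = 99.5371.
Posterior mean = (μ₀/σ₀² + n·x̄/σ²)/(1/σ₀² + n/σ²) = (σ²·μ₀ + σ₀²·n·x̄)/(σ² + n·σ₀²) = (19.4481·26.92 + 8.0089·273.97)/99.5371 = 2717.741185/99.5371 = 27.3038.

27.3038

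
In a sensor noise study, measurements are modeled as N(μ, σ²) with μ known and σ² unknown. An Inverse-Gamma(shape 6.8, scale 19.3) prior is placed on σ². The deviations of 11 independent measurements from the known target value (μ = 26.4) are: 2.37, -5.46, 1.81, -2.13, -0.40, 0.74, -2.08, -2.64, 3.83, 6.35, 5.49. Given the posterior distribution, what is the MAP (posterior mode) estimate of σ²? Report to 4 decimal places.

6.7284

With known mean μ and an Inverse-Gamma(α, β) prior on σ², the Normal likelihood is conjugate: posterior is Inv-Gamma(α + n/2, β + Σ(xᵢ−μ)²/2).
Σ(xᵢ−μ)² = (2.37)² + (-5.46)² + (1.81)² + (-2.13)² + (-0.40)² + (0.74)² + (-2.08)² + (-2.64)² + (3.83)² + (6.35)² + (5.49)² = 140.3766.
Posterior: Inv-Gamma(6.8 + 11/2, 19.3 + 140.3766/2) = Inv-Gamma(12.30, 89.48830).
Mode = β/(α+1) = 89.48830/13.30 = 6.7284.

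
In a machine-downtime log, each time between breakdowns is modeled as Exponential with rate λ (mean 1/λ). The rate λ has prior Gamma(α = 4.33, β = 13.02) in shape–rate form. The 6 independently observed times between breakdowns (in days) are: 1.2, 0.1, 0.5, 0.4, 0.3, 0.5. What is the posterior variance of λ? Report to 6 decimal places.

0.040251

With a Gamma(shape α, rate β) prior on the exponential rate λ, the posterior after n observations with total T = Σxᵢ is Gamma(α+n, β+T).
Sum of observations T = 3.0 days; n = 6.
Posterior: Gamma(4.33+6, 13.02+3.0) = Gamma(10.33, 16.02).
Var = α/β² = 0.040251.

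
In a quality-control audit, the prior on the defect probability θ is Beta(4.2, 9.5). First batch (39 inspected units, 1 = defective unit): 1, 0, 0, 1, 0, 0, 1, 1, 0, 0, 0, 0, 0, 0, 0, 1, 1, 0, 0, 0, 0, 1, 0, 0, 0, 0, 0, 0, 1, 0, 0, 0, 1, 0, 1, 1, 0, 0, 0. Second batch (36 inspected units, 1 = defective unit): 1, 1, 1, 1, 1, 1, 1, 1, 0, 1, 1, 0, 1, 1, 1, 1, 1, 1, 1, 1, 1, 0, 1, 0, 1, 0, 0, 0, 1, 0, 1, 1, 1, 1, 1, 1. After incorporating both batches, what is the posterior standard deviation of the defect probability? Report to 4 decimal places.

0.0528

The Beta prior is conjugate to a Binomial/Bernoulli likelihood; the update adds successes to α and failures to β.
After batch 1: Beta(4.2+11, 9.5+28) = Beta(15.2, 37.5).
After batch 2: Beta(15.2+28, 37.5+8) = Beta(43.2, 45.5).
Var = αβ/((α+β)²(α+β+1)) = 43.2·45.5/(88.7²·89.7) = 0.00278519; SD = √0.00278519 = 0.0528.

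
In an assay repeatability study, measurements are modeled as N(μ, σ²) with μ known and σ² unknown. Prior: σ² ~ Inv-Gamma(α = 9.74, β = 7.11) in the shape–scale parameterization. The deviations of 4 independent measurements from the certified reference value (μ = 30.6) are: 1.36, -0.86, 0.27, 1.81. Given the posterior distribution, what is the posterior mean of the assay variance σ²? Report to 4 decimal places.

0.9385

With known mean μ and an Inverse-Gamma(α, β) prior on σ², the Normal likelihood is conjugate: posterior is Inv-Gamma(α + n/2, β + Σ(xᵢ−μ)²/2).
Σ(xᵢ−μ)² = (1.36)² + (-0.86)² + (0.27)² + (1.81)² = 5.9382.
Posterior: Inv-Gamma(9.74 + 4/2, 7.11 + 5.9382/2) = Inv-Gamma(11.74, 10.07910).
E[σ²|data] = β/(α−1) = 10.07910/10.74 = 0.9385.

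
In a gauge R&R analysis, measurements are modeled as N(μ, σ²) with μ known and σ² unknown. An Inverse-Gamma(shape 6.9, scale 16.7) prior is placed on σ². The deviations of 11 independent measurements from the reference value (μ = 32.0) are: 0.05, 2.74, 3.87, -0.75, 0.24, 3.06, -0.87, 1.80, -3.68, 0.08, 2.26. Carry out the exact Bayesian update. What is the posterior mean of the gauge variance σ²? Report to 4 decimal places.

With known mean μ and an Inverse-Gamma(α, β) prior on σ², the Normal likelihood is conjugate: posterior is Inv-Gamma(α + n/2, β + Σ(xᵢ−μ)²/2).
Σ(xᵢ−μ)² = (0.05)² + (2.74)² + (3.87)² + (-0.75)² + (0.24)² + (3.06)² + (-0.87)² + (1.80)² + (-3.68)² + (0.08)² + (2.26)² = 55.1240.
Posterior: Inv-Gamma(6.9 + 11/2, 16.7 + 55.1240/2) = Inv-Gamma(12.40, 44.26200).
E[σ²|data] = β/(α−1) = 44.26200/11.40 = 3.8826.

3.8826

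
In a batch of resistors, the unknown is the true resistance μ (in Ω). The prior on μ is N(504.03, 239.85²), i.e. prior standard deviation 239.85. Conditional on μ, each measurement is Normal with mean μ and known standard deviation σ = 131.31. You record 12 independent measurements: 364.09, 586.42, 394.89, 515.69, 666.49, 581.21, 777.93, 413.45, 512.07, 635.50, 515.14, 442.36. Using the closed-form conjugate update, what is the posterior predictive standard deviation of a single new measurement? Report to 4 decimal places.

136.5436

For Normal data with known variance σ², a Normal(μ₀, σ₀²) prior on μ is conjugate. Posterior precision = 1/σ₀² + n/σ²; posterior mean is the precision-weighted average of μ₀ and x̄.
σ₀² = 239.85² = 57528.0225, σ² = 131.31² = 17242.3161; σ² + n·σ₀² = 17242.3161 + 12·57528.0225 = 707578.5861.
Posterior precision = 1/σ₀² + n/σ² = 1/57528.0225 + 12/17242.3161 = (σ² + n·σ₀²)/(σ₀²σ²) = 707578.5861/(57528.0225·17242.3161); posterior variance σₙ² = σ₀²σ²/(σ² + n·σ₀²) = 57528.0225·17242.3161/707578.5861 = 1401.846195.
Predictive variance for one new observation = σₙ² + σ² = 57528.0225·17242.3161/707578.5861 + 17242.3161 = σ²·(σ₀² + 707578.5861)/707578.5861 = 17242.3161·765106.6086/707578.5861 = 18644.162295; SD = √(17242.3161·765106.6086/707578.5861) = 136.5436.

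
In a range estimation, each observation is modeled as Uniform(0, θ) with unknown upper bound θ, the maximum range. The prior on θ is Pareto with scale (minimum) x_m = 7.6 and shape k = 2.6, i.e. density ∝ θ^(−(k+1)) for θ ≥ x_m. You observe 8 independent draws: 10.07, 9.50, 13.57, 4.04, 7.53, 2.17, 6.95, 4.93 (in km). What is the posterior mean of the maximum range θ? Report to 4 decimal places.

A Pareto(scale x_m, shape k) prior on the upper bound θ of Uniform(0, θ) is conjugate: posterior is Pareto(max(x_m, max xᵢ), k + n).
Sample maximum = 13.57; prior scale x_m = 7.6 → posterior scale = max = 13.57.
Posterior shape = 2.6 + 8 = 10.6.
E[θ|data] = k·x_m/(k−1) = 10.6·13.57/9.6 = 14.9835.

14.9835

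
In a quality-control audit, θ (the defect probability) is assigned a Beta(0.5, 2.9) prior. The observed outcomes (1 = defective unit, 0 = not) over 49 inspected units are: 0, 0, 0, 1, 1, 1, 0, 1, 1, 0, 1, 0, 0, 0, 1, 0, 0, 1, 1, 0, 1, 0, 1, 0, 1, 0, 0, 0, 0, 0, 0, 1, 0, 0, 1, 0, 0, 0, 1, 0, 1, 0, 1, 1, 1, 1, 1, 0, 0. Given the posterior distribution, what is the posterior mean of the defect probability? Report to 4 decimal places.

The Beta prior is conjugate to a Binomial/Bernoulli likelihood; the update adds successes to α and failures to β.
Posterior: Beta(α+k, β+n−k) = Beta(0.5+21, 2.9+28) = Beta(21.5, 30.9).
Posterior mean = α/(α+β) = 21.5/52.4 = 0.4103.

0.4103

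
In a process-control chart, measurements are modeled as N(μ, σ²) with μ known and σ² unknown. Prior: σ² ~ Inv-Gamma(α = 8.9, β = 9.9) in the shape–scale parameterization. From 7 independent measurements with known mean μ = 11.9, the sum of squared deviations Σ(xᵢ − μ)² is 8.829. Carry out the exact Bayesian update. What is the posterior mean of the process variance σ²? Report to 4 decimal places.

With known mean μ and an Inverse-Gamma(α, β) prior on σ², the Normal likelihood is conjugate: posterior is Inv-Gamma(α + n/2, β + Σ(xᵢ−μ)²/2).
Posterior: Inv-Gamma(8.9 + 7/2, 9.9 + 8.829/2) = Inv-Gamma(12.40, 14.3145).
E[σ²|data] = β/(α−1) = 14.3145/11.40 = 1.2557.

1.2557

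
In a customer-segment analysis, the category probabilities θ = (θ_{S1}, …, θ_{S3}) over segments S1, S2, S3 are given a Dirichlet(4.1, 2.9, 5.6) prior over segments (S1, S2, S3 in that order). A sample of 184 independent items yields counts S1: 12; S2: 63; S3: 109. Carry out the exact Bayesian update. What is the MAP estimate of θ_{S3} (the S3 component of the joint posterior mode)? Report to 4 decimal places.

0.5868

The Dirichlet prior is conjugate to the Multinomial likelihood: each posterior αⱼ = prior αⱼ + observed count nⱼ.
Posterior concentration: (16.1, 65.9, 114.6), total = 196.6.
Joint mode component: (α_{S3}−1)/(Σα−K) = 113.6/193.6 = 0.5868.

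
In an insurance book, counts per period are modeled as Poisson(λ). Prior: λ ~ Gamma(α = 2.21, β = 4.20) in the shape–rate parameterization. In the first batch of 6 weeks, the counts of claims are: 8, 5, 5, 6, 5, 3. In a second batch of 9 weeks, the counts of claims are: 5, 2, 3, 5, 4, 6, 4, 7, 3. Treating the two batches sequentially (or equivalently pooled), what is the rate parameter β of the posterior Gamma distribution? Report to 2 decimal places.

19.20

With a Gamma(shape α, rate β) prior, the Poisson likelihood is conjugate: the posterior is Gamma(α + ΣXᵢ, β + n).
Batch 1: sum of counts S = 32 over n = 6 weeks.
After batch 1: Gamma(α+S, β+n) = Gamma(2.21+32, 4.20+6) = Gamma(34.21, 10.20).
Batch 2: sum of counts S = 39 over n = 9 weeks.
After batch 2: Gamma(α+S, β+n) = Gamma(34.21+39, 10.20+9) = Gamma(73.21, 19.20).
Posterior β = 19.20.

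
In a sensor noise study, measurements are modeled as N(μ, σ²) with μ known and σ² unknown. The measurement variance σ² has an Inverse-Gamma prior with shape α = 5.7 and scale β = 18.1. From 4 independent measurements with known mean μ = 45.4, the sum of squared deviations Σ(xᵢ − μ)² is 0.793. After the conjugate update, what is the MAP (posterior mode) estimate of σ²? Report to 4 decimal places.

2.1260

With known mean μ and an Inverse-Gamma(α, β) prior on σ², the Normal likelihood is conjugate: posterior is Inv-Gamma(α + n/2, β + Σ(xᵢ−μ)²/2).
Posterior: Inv-Gamma(5.7 + 4/2, 18.1 + 0.793/2) = Inv-Gamma(7.70, 18.4965).
Mode = β/(α+1) = 18.4965/8.70 = 2.1260.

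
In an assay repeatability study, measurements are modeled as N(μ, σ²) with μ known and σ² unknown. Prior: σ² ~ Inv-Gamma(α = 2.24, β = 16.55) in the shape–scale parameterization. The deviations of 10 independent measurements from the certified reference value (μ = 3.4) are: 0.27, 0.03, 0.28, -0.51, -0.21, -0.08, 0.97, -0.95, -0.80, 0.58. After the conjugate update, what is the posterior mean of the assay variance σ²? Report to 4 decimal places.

With known mean μ and an Inverse-Gamma(α, β) prior on σ², the Normal likelihood is conjugate: posterior is Inv-Gamma(α + n/2, β + Σ(xᵢ−μ)²/2).
Σ(xᵢ−μ)² = (0.27)² + (0.03)² + (0.28)² + (-0.51)² + (-0.21)² + (-0.08)² + (0.97)² + (-0.95)² + (-0.80)² + (0.58)² = 3.2826.
Posterior: Inv-Gamma(2.24 + 10/2, 16.55 + 3.2826/2) = Inv-Gamma(7.24, 18.19130).
E[σ²|data] = β/(α−1) = 18.19130/6.24 = 2.9153.

2.9153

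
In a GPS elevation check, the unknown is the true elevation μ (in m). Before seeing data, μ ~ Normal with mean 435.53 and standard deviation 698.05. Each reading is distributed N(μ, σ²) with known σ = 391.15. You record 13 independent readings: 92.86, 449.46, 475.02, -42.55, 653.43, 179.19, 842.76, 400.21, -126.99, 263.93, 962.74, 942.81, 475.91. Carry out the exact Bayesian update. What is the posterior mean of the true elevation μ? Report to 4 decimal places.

For Normal data with known variance σ², a Normal(μ₀, σ₀²) prior on μ is conjugate. Posterior precision = 1/σ₀² + n/σ²; posterior mean is the precision-weighted average of μ₀ and x̄.
Σxᵢ = 92.86 + 449.46 + 475.02 + (-42.55) + 653.43 + 179.19 + 842.76 + 400.21 + (-126.99) + 263.93 + 962.74 + 942.81 + 475.91 = 5568.78, so n·x̄ = 5568.78.
σ₀² = 698.05² = 487273.8025, σ² = 391.15² = 152998.3225; σ² + n·σ₀² = 152998.3225 + 13·487273.8025 = 6487557.755.
Posterior mean = (μ₀/σ₀² + n·x̄/σ²)/(1/σ₀² + n/σ²) = (σ²·μ₀ + σ₀²·n·x̄)/(σ² + n·σ₀²) = (152998.3225·435.53 + 487273.8025·5568.78)/6487557.755 = 2780155965.284375/6487557.755 = 428.5366.

428.5366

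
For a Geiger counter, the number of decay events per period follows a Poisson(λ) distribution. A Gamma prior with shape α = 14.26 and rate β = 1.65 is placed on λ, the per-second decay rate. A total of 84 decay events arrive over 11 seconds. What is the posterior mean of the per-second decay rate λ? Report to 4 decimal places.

With a Gamma(shape α, rate β) prior, the Poisson likelihood is conjugate: the posterior is Gamma(α + ΣXᵢ, β + n).
Posterior: Gamma(α+S, β+n) = Gamma(14.26+84, 1.65+11) = Gamma(98.26, 12.65).
Posterior mean = α/β = 98.26/12.65 = 7.7676.

7.7676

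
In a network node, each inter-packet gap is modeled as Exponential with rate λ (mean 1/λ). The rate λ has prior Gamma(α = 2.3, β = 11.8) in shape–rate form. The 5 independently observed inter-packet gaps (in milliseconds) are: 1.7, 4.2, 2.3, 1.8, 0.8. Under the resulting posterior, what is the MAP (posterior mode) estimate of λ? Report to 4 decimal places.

0.2788

With a Gamma(shape α, rate β) prior on the exponential rate λ, the posterior after n observations with total T = Σxᵢ is Gamma(α+n, β+T).
Sum of observations T = 10.8 milliseconds; n = 5.
Posterior: Gamma(2.3+5, 11.8+10.8) = Gamma(7.3, 22.6).
Mode = (α−1)/β = 0.2788.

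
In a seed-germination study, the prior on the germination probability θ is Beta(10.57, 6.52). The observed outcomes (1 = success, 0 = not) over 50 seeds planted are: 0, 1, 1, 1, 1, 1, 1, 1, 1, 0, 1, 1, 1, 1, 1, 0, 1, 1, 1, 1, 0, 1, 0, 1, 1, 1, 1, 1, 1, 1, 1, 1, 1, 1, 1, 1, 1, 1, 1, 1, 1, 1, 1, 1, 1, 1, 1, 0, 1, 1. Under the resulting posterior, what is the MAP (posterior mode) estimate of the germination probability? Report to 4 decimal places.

0.8230

The Beta prior is conjugate to a Binomial/Bernoulli likelihood; the update adds successes to α and failures to β.
Posterior: Beta(α+k, β+n−k) = Beta(10.57+44, 6.52+6) = Beta(54.57, 12.52).
Mode of Beta(a,b) for a,b>1 is (a−1)/(a+b−2) = 53.57/65.09 = 0.8230.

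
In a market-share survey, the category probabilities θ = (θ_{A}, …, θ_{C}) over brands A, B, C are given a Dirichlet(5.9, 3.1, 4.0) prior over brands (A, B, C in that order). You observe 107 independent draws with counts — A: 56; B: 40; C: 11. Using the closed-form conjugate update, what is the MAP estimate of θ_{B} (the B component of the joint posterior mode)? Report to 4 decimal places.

The Dirichlet prior is conjugate to the Multinomial likelihood: each posterior αⱼ = prior αⱼ + observed count nⱼ.
Posterior concentration: (61.9, 43.1, 15.0), total = 120.0.
Joint mode component: (α_{B}−1)/(Σα−K) = 42.1/117.0 = 0.3598.

0.3598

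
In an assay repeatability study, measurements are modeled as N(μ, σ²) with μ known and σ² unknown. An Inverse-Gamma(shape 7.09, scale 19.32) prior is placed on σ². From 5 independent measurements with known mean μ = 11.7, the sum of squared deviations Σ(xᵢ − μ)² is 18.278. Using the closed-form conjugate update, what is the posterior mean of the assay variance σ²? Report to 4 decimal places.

With known mean μ and an Inverse-Gamma(α, β) prior on σ², the Normal likelihood is conjugate: posterior is Inv-Gamma(α + n/2, β + Σ(xᵢ−μ)²/2).
Posterior: Inv-Gamma(7.09 + 5/2, 19.32 + 18.278/2) = Inv-Gamma(9.59, 28.4590).
E[σ²|data] = β/(α−1) = 28.4590/8.59 = 3.3130.

3.3130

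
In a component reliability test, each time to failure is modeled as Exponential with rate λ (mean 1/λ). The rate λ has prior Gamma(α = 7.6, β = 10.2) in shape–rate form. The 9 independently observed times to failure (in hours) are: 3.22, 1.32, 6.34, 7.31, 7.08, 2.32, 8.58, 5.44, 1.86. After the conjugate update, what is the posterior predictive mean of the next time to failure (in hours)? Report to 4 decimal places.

With a Gamma(shape α, rate β) prior on the exponential rate λ, the posterior after n observations with total T = Σxᵢ is Gamma(α+n, β+T).
Sum of observations T = 43.47 hours; n = 9.
Posterior: Gamma(7.6+9, 10.2+43.47) = Gamma(16.6, 53.67).
The predictive distribution for the next observation is Lomax; its mean is β/(α−1) = 53.67/15.6 = 3.4404.

3.4404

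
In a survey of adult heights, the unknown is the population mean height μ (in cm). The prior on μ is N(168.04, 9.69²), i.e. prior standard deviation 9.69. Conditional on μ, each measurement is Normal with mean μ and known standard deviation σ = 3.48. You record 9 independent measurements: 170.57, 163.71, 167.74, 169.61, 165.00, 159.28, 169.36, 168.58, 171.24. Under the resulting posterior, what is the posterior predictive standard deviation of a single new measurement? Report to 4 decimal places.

3.6656

For Normal data with known variance σ², a Normal(μ₀, σ₀²) prior on μ is conjugate. Posterior precision = 1/σ₀² + n/σ²; posterior mean is the precision-weighted average of μ₀ and x̄.
σ₀² = 9.69² = 93.8961, σ² = 3.48² = 12.1104; σ² + n·σ₀² = 12.1104 + 9·93.8961 = 857.1753.
Posterior precision = 1/σ₀² + n/σ² = 1/93.8961 + 9/12.1104 = (σ² + n·σ₀²)/(σ₀²σ²) = 857.1753/(93.8961·12.1104); posterior variance σₙ² = σ₀²σ²/(σ² + n·σ₀²) = 93.8961·12.1104/857.1753 = 1.326589.
Predictive variance for one new observation = σₙ² + σ² = 93.8961·12.1104/857.1753 + 12.1104 = σ²·(σ₀² + 857.1753)/857.1753 = 12.1104·951.0714/857.1753 = 13.436989; SD = √(12.1104·951.0714/857.1753) = 3.6656.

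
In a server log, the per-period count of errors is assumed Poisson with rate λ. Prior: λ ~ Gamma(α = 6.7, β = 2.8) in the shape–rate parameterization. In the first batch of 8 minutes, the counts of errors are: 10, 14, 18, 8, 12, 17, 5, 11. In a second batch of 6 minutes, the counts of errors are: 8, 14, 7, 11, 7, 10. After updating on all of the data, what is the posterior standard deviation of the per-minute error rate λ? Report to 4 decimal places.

With a Gamma(shape α, rate β) prior, the Poisson likelihood is conjugate: the posterior is Gamma(α + ΣXᵢ, β + n).
Batch 1: sum of counts S = 95 over n = 8 minutes.
After batch 1: Gamma(α+S, β+n) = Gamma(6.7+95, 2.8+8) = Gamma(101.7, 10.8).
Batch 2: sum of counts S = 57 over n = 6 minutes.
After batch 2: Gamma(α+S, β+n) = Gamma(101.7+57, 10.8+6) = Gamma(158.7, 16.8).
SD = √α/β = √158.7/16.8 = 0.7499.

0.7499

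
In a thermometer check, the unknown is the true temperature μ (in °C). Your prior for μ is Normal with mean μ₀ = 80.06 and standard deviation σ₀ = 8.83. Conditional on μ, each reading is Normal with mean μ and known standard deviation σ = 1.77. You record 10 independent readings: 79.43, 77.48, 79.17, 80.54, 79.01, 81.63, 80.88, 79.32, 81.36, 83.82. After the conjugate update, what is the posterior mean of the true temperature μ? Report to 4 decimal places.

For Normal data with known variance σ², a Normal(μ₀, σ₀²) prior on μ is conjugate. Posterior precision = 1/σ₀² + n/σ²; posterior mean is the precision-weighted average of μ₀ and x̄.
Σxᵢ = 79.43 + 77.48 + 79.17 + 80.54 + 79.01 + 81.63 + 80.88 + 79.32 + 81.36 + 83.82 = 802.64, so n·x̄ = 802.64.
σ₀² = 8.83² = 77.9689, σ² = 1.77² = 3.1329; σ² + n·σ₀² = 3.1329 + 10·77.9689 = 782.8219.
Posterior mean = (μ₀/σ₀² + n·x̄/σ²)/(1/σ₀² + n/σ²) = (σ²·μ₀ + σ₀²·n·x̄)/(σ² + n·σ₀²) = (3.1329·80.06 + 77.9689·802.64)/782.8219 = 62831.77787/782.8219 = 80.2632.

80.2632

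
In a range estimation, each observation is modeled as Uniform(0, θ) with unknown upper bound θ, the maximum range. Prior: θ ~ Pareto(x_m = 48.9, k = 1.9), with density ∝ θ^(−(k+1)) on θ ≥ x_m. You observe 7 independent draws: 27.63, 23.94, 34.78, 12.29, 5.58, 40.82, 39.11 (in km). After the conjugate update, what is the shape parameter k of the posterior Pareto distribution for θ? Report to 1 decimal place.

A Pareto(scale x_m, shape k) prior on the upper bound θ of Uniform(0, θ) is conjugate: posterior is Pareto(max(x_m, max xᵢ), k + n).
Sample maximum = 40.82; prior scale x_m = 48.9 → posterior scale = max = 48.90.
Posterior shape = 1.9 + 7 = 8.9.
Posterior shape k = 8.9.

8.9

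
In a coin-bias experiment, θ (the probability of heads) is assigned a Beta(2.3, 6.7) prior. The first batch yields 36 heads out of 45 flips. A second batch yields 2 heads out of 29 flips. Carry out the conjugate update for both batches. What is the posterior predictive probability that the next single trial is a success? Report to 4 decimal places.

0.4855

The Beta prior is conjugate to a Binomial/Bernoulli likelihood; the update adds successes to α and failures to β.
After batch 1: Beta(2.3+36, 6.7+9) = Beta(38.3, 15.7).
After batch 2: Beta(38.3+2, 15.7+27) = Beta(40.3, 42.7).
For a single future Bernoulli trial, P(success | data) = α/(α+β) = 0.4855.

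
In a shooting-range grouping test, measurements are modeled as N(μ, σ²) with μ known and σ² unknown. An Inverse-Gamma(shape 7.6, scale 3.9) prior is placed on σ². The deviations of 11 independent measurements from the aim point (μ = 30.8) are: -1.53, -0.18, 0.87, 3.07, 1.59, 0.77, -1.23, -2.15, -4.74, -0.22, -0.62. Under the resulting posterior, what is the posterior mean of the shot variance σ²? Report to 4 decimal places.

2.1699

With known mean μ and an Inverse-Gamma(α, β) prior on σ², the Normal likelihood is conjugate: posterior is Inv-Gamma(α + n/2, β + Σ(xᵢ−μ)²/2).
Σ(xᵢ−μ)² = (-1.53)² + (-0.18)² + (0.87)² + (3.07)² + (1.59)² + (0.77)² + (-1.23)² + (-2.15)² + (-4.74)² + (-0.22)² + (-0.62)² = 44.7119.
Posterior: Inv-Gamma(7.6 + 11/2, 3.9 + 44.7119/2) = Inv-Gamma(13.10, 26.25595).
E[σ²|data] = β/(α−1) = 26.25595/12.10 = 2.1699.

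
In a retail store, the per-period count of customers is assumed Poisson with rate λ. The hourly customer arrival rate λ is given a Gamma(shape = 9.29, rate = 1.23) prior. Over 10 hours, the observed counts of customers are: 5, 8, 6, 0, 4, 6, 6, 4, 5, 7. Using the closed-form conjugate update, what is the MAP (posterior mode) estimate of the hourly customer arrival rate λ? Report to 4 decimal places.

5.2796

With a Gamma(shape α, rate β) prior, the Poisson likelihood is conjugate: the posterior is Gamma(α + ΣXᵢ, β + n).
Sum of counts S = 51 over n = 10 hours.
Posterior: Gamma(α+S, β+n) = Gamma(9.29+51, 1.23+10) = Gamma(60.29, 11.23).
Mode of Gamma(α,β) for α≥1 is (α−1)/β = 59.29/11.23 = 5.2796.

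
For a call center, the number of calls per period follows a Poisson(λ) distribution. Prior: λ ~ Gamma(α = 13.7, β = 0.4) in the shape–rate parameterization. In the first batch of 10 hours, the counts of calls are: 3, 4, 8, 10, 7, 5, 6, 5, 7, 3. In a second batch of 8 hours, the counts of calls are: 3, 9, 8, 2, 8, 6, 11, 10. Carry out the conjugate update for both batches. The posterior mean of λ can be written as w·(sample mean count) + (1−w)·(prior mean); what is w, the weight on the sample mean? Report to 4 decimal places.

With a Gamma(shape α, rate β) prior, the Poisson likelihood is conjugate: the posterior is Gamma(α + ΣXᵢ, β + n).
Total number of hours: n = 10 + 8 = 18.
Posterior mean = (α₀+S)/(β₀+n) = [n/(β₀+n)]·(S/n) + [β₀/(β₀+n)]·(α₀/β₀), so only n and β₀ enter the weight.
Weight on data w = n/(β₀+n) = 18/(0.4+18) = 18/18.4 = 0.9783.

0.9783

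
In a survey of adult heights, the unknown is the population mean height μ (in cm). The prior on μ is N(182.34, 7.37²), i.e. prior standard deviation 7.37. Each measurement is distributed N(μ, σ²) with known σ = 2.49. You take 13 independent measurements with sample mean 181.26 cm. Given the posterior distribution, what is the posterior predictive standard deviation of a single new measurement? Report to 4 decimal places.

2.5832

For Normal data with known variance σ², a Normal(μ₀, σ₀²) prior on μ is conjugate. Posterior precision = 1/σ₀² + n/σ²; posterior mean is the precision-weighted average of μ₀ and x̄.
σ₀² = 7.37² = 54.3169, σ² = 2.49² = 6.2001; σ² + n·σ₀² = 6.2001 + 13·54.3169 = 712.3198.
Posterior precision = 1/σ₀² + n/σ² = 1/54.3169 + 13/6.2001 = (σ² + n·σ₀²)/(σ₀²σ²) = 712.3198/(54.3169·6.2001); posterior variance σₙ² = σ₀²σ²/(σ² + n·σ₀²) = 54.3169·6.2001/712.3198 = 0.472780.
Predictive variance for one new observation = σₙ² + σ² = 54.3169·6.2001/712.3198 + 6.2001 = σ²·(σ₀² + 712.3198)/712.3198 = 6.2001·766.6367/712.3198 = 6.672880; SD = √(6.2001·766.6367/712.3198) = 2.5832.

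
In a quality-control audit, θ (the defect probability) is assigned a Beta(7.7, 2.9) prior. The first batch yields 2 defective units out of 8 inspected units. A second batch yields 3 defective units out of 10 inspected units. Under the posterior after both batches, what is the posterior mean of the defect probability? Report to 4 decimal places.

0.4441

The Beta prior is conjugate to a Binomial/Bernoulli likelihood; the update adds successes to α and failures to β.
After batch 1: Beta(7.7+2, 2.9+6) = Beta(9.7, 8.9).
After batch 2: Beta(9.7+3, 8.9+7) = Beta(12.7, 15.9).
Posterior mean = α/(α+β) = 12.7/28.6 = 0.4441.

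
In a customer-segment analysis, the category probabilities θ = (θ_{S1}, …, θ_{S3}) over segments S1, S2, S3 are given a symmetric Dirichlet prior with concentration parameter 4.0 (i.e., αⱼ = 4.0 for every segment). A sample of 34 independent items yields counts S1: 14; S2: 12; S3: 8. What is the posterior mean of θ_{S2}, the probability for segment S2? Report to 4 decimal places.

The Dirichlet prior is conjugate to the Multinomial likelihood: each posterior αⱼ = prior αⱼ + observed count nⱼ.
Posterior concentration: (18.0, 16.0, 12.0), total = 46.0.
E[θ_{S2}|data] = α_{S2}/Σα = 16.0/46.0 = 0.3478.

0.3478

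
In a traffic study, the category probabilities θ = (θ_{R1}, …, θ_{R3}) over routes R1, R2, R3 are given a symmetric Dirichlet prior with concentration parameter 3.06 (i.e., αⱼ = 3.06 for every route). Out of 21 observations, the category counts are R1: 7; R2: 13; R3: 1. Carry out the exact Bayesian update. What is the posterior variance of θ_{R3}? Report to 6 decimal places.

0.003734

The Dirichlet prior is conjugate to the Multinomial likelihood: each posterior αⱼ = prior αⱼ + observed count nⱼ.
Posterior concentration: (10.06, 16.06, 4.06), total = 30.18.
Var[θ_j] = α_j(Σα−α_j)/((Σα)²(Σα+1)) = 4.06·26.12/(30.18²·31.18) = 0.003734.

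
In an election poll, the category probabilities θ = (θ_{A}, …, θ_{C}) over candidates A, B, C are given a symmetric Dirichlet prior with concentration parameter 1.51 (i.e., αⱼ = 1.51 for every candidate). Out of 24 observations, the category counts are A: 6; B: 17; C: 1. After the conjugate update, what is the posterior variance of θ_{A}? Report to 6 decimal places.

0.006568

The Dirichlet prior is conjugate to the Multinomial likelihood: each posterior αⱼ = prior αⱼ + observed count nⱼ.
Posterior concentration: (7.51, 18.51, 2.51), total = 28.53.
Var[θ_j] = α_j(Σα−α_j)/((Σα)²(Σα+1)) = 7.51·21.02/(28.53²·29.53) = 0.006568.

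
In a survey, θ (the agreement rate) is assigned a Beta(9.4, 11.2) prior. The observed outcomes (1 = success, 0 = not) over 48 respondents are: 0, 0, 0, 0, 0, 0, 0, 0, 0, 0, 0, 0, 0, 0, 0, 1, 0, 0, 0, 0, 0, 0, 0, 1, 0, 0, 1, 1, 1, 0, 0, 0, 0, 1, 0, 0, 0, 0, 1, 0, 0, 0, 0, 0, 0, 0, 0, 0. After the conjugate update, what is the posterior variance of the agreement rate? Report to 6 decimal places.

The Beta prior is conjugate to a Binomial/Bernoulli likelihood; the update adds successes to α and failures to β.
Posterior: Beta(α+k, β+n−k) = Beta(9.4+7, 11.2+41) = Beta(16.4, 52.2).
Var = αβ/((α+β)²(α+β+1)) = 16.4·52.2/(68.6²·69.6) = 0.002614.

0.002614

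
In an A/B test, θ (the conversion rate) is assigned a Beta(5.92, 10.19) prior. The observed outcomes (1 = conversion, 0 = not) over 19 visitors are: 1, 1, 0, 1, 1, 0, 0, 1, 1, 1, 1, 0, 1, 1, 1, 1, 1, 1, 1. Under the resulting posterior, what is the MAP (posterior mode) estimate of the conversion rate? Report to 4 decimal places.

The Beta prior is conjugate to a Binomial/Bernoulli likelihood; the update adds successes to α and failures to β.
Posterior: Beta(α+k, β+n−k) = Beta(5.92+15, 10.19+4) = Beta(20.92, 14.19).
Mode of Beta(a,b) for a,b>1 is (a−1)/(a+b−2) = 19.92/33.11 = 0.6016.

0.6016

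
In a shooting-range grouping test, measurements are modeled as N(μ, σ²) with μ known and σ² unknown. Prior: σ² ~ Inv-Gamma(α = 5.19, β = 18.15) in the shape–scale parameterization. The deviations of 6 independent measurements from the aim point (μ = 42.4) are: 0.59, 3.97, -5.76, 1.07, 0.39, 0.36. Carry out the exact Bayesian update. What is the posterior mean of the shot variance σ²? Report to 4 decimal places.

With known mean μ and an Inverse-Gamma(α, β) prior on σ², the Normal likelihood is conjugate: posterior is Inv-Gamma(α + n/2, β + Σ(xᵢ−μ)²/2).
Σ(xᵢ−μ)² = (0.59)² + (3.97)² + (-5.76)² + (1.07)² + (0.39)² + (0.36)² = 50.7132.
Posterior: Inv-Gamma(5.19 + 6/2, 18.15 + 50.7132/2) = Inv-Gamma(8.19, 43.50660).
E[σ²|data] = β/(α−1) = 43.50660/7.19 = 6.0510.

6.0510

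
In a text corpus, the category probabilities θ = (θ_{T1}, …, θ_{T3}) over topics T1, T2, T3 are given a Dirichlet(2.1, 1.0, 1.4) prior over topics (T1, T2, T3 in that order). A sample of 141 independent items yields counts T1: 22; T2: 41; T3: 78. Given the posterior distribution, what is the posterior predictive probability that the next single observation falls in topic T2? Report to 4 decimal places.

0.2887

The Dirichlet prior is conjugate to the Multinomial likelihood: each posterior αⱼ = prior αⱼ + observed count nⱼ.
Posterior concentration: (24.1, 42.0, 79.4), total = 145.5.
P(next = T2 | data) = α_{T2}/Σα = 0.2887.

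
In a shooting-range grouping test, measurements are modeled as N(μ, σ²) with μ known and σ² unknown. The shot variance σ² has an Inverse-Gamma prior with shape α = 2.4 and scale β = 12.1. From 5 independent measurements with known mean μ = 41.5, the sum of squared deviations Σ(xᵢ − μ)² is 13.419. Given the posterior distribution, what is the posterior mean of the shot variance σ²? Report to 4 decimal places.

With known mean μ and an Inverse-Gamma(α, β) prior on σ², the Normal likelihood is conjugate: posterior is Inv-Gamma(α + n/2, β + Σ(xᵢ−μ)²/2).
Posterior: Inv-Gamma(2.4 + 5/2, 12.1 + 13.419/2) = Inv-Gamma(4.90, 18.8095).
E[σ²|data] = β/(α−1) = 18.8095/3.90 = 4.8229.

4.8229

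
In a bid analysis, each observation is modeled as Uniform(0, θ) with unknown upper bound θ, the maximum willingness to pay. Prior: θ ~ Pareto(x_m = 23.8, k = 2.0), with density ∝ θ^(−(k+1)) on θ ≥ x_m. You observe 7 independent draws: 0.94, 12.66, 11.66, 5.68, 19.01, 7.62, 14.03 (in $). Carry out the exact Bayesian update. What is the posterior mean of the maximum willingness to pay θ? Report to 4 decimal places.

26.7750

A Pareto(scale x_m, shape k) prior on the upper bound θ of Uniform(0, θ) is conjugate: posterior is Pareto(max(x_m, max xᵢ), k + n).
Sample maximum = 19.01; prior scale x_m = 23.8 → posterior scale = max = 23.80.
Posterior shape = 2.0 + 7 = 9.0.
E[θ|data] = k·x_m/(k−1) = 9.0·23.80/8.0 = 26.7750.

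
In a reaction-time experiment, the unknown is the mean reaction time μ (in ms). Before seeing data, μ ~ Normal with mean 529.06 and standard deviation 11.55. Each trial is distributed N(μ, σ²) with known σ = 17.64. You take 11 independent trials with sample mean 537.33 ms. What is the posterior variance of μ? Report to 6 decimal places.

For Normal data with known variance σ², a Normal(μ₀, σ₀²) prior on μ is conjugate. Posterior precision = 1/σ₀² + n/σ²; posterior mean is the precision-weighted average of μ₀ and x̄.
σ₀² = 11.55² = 133.4025, σ² = 17.64² = 311.1696; σ² + n·σ₀² = 311.1696 + 11·133.4025 = 1778.5971.
Posterior precision = 1/σ₀² + n/σ² = 1/133.4025 + 11/311.1696 = (σ² + n·σ₀²)/(σ₀²σ²) = 1778.5971/(133.4025·311.1696); posterior variance σₙ² = σ₀²σ²/(σ² + n·σ₀²) = 133.4025·311.1696/1778.5971 = 23.339070.

23.339070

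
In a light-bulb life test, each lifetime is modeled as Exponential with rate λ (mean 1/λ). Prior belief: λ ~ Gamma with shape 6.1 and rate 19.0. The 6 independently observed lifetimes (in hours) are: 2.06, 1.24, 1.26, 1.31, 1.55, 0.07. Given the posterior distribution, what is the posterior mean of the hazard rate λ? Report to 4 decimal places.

With a Gamma(shape α, rate β) prior on the exponential rate λ, the posterior after n observations with total T = Σxᵢ is Gamma(α+n, β+T).
Sum of observations T = 7.49 hours; n = 6.
Posterior: Gamma(6.1+6, 19.0+7.49) = Gamma(12.1, 26.49).
Posterior mean of λ = α/β = 12.1/26.49 = 0.4568.

0.4568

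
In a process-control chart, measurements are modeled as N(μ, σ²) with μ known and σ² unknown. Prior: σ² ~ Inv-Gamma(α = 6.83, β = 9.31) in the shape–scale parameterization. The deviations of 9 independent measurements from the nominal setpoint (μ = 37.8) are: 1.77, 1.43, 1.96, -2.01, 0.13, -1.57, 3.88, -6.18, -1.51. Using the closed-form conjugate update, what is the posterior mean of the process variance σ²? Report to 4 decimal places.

4.3412

With known mean μ and an Inverse-Gamma(α, β) prior on σ², the Normal likelihood is conjugate: posterior is Inv-Gamma(α + n/2, β + Σ(xᵢ−μ)²/2).
Σ(xᵢ−μ)² = (1.77)² + (1.43)² + (1.96)² + (-2.01)² + (0.13)² + (-1.57)² + (3.88)² + (-6.18)² + (-1.51)² = 71.0682.
Posterior: Inv-Gamma(6.83 + 9/2, 9.31 + 71.0682/2) = Inv-Gamma(11.33, 44.84410).
E[σ²|data] = β/(α−1) = 44.84410/10.33 = 4.3412.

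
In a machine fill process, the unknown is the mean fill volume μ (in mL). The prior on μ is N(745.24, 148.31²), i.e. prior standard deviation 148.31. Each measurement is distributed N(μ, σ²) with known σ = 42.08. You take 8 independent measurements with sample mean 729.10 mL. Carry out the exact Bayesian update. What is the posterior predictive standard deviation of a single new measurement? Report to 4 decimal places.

For Normal data with known variance σ², a Normal(μ₀, σ₀²) prior on μ is conjugate. Posterior precision = 1/σ₀² + n/σ²; posterior mean is the precision-weighted average of μ₀ and x̄.
σ₀² = 148.31² = 21995.8561, σ² = 42.08² = 1770.7264; σ² + n·σ₀² = 1770.7264 + 8·21995.8561 = 177737.5752.
Posterior precision = 1/σ₀² + n/σ² = 1/21995.8561 + 8/1770.7264 = (σ² + n·σ₀²)/(σ₀²σ²) = 177737.5752/(21995.8561·1770.7264); posterior variance σₙ² = σ₀²σ²/(σ² + n·σ₀²) = 21995.8561·1770.7264/177737.5752 = 219.135673.
Predictive variance for one new observation = σₙ² + σ² = 21995.8561·1770.7264/177737.5752 + 1770.7264 = σ²·(σ₀² + 177737.5752)/177737.5752 = 1770.7264·199733.4313/177737.5752 = 1989.862073; SD = √(1770.7264·199733.4313/177737.5752) = 44.6079.

44.6079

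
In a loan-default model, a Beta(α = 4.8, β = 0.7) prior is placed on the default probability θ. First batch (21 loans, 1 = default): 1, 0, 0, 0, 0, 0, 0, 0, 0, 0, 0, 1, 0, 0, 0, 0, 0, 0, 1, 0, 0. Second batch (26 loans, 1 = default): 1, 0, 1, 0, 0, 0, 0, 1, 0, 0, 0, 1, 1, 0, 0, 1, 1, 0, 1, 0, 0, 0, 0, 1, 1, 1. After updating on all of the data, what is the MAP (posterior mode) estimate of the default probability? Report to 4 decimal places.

0.3525

The Beta prior is conjugate to a Binomial/Bernoulli likelihood; the update adds successes to α and failures to β.
After batch 1: Beta(4.8+3, 0.7+18) = Beta(7.8, 18.7).
After batch 2: Beta(7.8+11, 18.7+15) = Beta(18.8, 33.7).
Mode of Beta(a,b) for a,b>1 is (a−1)/(a+b−2) = 17.8/50.5 = 0.3525.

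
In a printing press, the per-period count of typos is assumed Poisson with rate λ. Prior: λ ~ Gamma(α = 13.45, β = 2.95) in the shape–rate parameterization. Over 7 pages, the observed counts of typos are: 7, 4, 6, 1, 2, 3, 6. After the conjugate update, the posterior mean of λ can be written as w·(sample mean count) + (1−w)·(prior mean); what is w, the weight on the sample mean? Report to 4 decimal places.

0.7035

With a Gamma(shape α, rate β) prior, the Poisson likelihood is conjugate: the posterior is Gamma(α + ΣXᵢ, β + n).
Posterior mean = (α₀+S)/(β₀+n) = [n/(β₀+n)]·(S/n) + [β₀/(β₀+n)]·(α₀/β₀), so only n and β₀ enter the weight.
Weight on data w = n/(β₀+n) = 7/(2.95+7) = 7/9.95 = 0.7035.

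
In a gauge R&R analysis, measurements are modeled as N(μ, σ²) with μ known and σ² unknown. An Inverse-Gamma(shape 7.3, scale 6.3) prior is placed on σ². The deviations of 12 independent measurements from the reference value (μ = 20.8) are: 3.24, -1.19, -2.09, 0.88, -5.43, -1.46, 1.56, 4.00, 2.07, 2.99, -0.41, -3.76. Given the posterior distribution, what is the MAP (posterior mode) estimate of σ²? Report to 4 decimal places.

With known mean μ and an Inverse-Gamma(α, β) prior on σ², the Normal likelihood is conjugate: posterior is Inv-Gamma(α + n/2, β + Σ(xᵢ−μ)²/2).
Σ(xᵢ−μ)² = (3.24)² + (-1.19)² + (-2.09)² + (0.88)² + (-5.43)² + (-1.46)² + (1.56)² + (4.00)² + (2.07)² + (2.99)² + (-0.41)² + (-3.76)² = 94.6370.
Posterior: Inv-Gamma(7.3 + 12/2, 6.3 + 94.6370/2) = Inv-Gamma(13.30, 53.61850).
Mode = β/(α+1) = 53.61850/14.30 = 3.7495.

3.7495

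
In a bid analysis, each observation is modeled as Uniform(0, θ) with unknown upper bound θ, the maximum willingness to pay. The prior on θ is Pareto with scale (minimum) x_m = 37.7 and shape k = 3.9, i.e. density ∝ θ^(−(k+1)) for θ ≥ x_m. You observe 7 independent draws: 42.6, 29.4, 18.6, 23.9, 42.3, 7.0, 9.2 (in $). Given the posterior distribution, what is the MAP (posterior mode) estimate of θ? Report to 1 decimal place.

A Pareto(scale x_m, shape k) prior on the upper bound θ of Uniform(0, θ) is conjugate: posterior is Pareto(max(x_m, max xᵢ), k + n).
Sample maximum = 42.6; prior scale x_m = 37.7 → posterior scale = max = 42.6.
Posterior shape = 3.9 + 7 = 10.9.
The Pareto density is decreasing on [x_m, ∞), so the mode is x_m = 42.6.

42.6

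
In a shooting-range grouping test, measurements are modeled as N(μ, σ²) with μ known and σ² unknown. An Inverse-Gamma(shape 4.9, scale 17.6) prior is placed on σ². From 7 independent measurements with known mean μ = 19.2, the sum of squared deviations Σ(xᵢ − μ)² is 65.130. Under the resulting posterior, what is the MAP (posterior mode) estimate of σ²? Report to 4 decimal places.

5.3367

With known mean μ and an Inverse-Gamma(α, β) prior on σ², the Normal likelihood is conjugate: posterior is Inv-Gamma(α + n/2, β + Σ(xᵢ−μ)²/2).
Posterior: Inv-Gamma(4.9 + 7/2, 17.6 + 65.130/2) = Inv-Gamma(8.40, 50.1650).
Mode = β/(α+1) = 50.1650/9.40 = 5.3367.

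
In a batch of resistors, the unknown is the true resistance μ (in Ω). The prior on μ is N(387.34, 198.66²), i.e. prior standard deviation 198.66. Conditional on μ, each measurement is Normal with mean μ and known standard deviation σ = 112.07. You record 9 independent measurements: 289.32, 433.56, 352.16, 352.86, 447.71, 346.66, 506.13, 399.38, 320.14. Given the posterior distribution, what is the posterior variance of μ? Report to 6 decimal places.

For Normal data with known variance σ², a Normal(μ₀, σ₀²) prior on μ is conjugate. Posterior precision = 1/σ₀² + n/σ²; posterior mean is the precision-weighted average of μ₀ and x̄.
σ₀² = 198.66² = 39465.7956, σ² = 112.07² = 12559.6849; σ² + n·σ₀² = 12559.6849 + 9·39465.7956 = 367751.8453.
Posterior precision = 1/σ₀² + n/σ² = 1/39465.7956 + 9/12559.6849 = (σ² + n·σ₀²)/(σ₀²σ²) = 367751.8453/(39465.7956·12559.6849); posterior variance σₙ² = σ₀²σ²/(σ² + n·σ₀²) = 39465.7956·12559.6849/367751.8453 = 1347.859877.

1347.859877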